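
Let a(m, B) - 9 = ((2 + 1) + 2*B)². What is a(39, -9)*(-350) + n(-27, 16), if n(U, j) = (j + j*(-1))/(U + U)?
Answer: -81900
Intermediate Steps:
n(U, j) = 0 (n(U, j) = (j - j)/((2*U)) = 0*(1/(2*U)) = 0)
a(m, B) = 9 + (3 + 2*B)² (a(m, B) = 9 + ((2 + 1) + 2*B)² = 9 + (3 + 2*B)²)
a(39, -9)*(-350) + n(-27, 16) = (9 + (3 + 2*(-9))²)*(-350) + 0 = (9 + (3 - 18)²)*(-350) + 0 = (9 + (-15)²)*(-350) + 0 = (9 + 225)*(-350) + 0 = 234*(-350) + 0 = -81900 + 0 = -81900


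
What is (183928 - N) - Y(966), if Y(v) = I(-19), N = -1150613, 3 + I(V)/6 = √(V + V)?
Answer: 1334559 - 6*I*√38 ≈ 1.3346e+6 - 36.987*I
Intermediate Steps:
I(V) = -18 + 6*√2*√V (I(V) = -18 + 6*√(V + V) = -18 + 6*√(2*V) = -18 + 6*(√2*√V) = -18 + 6*√2*√V)
Y(v) = -18 + 6*I*√38 (Y(v) = -18 + 6*√2*√(-19) = -18 + 6*√2*(I*√19) = -18 + 6*I*√38)
(183928 - N) - Y(966) = (183928 - 1*(-1150613)) - (-18 + 6*I*√38) = (183928 + 1150613) + (18 - 6*I*√38) = 1334541 + (18 - 6*I*√38) = 1334559 - 6*I*√38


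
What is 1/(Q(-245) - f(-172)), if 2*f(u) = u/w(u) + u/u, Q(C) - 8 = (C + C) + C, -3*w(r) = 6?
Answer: -2/1541 ≈ -0.0012979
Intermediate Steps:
w(r) = -2 (w(r) = -1/3*6 = -2)
Q(C) = 8 + 3*C (Q(C) = 8 + ((C + C) + C) = 8 + (2*C + C) = 8 + 3*C)
f(u) = 1/2 - u/4 (f(u) = (u/(-2) + u/u)/2 = (u*(-1/2) + 1)/2 = (-u/2 + 1)/2 = (1 - u/2)/2 = 1/2 - u/4)
1/(Q(-245) - f(-172)) = 1/((8 + 3*(-245)) - (1/2 - 1/4*(-172))) = 1/((8 - 735) - (1/2 + 43)) = 1/(-727 - 1*87/2) = 1/(-727 - 87/2) = 1/(-1541/2) = -2/1541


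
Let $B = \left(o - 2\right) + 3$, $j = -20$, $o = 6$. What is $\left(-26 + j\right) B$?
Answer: $-322$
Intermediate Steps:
$B = 7$ ($B = \left(6 - 2\right) + 3 = 4 + 3 = 7$)
$\left(-26 + j\right) B = \left(-26 - 20\right) 7 = \left(-46\right) 7 = -322$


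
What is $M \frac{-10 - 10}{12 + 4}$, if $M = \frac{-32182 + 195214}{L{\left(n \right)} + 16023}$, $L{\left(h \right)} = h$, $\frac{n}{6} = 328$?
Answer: $- \frac{67930}{5997} \approx -11.327$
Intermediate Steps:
$n = 1968$ ($n = 6 \cdot 328 = 1968$)
$M = \frac{54344}{5997}$ ($M = \frac{-32182 + 195214}{1968 + 16023} = \frac{163032}{17991} = 163032 \cdot \frac{1}{17991} = \frac{54344}{5997} \approx 9.0619$)
$M \frac{-10 - 10}{12 + 4} = \frac{54344 \frac{-10 - 10}{12 + 4}}{5997} = \frac{54344 \left(- \frac{20}{16}\right)}{5997} = \frac{54344 \left(\left(-20\right) \frac{1}{16}\right)}{5997} = \frac{54344}{5997} \left(- \frac{5}{4}\right) = - \frac{67930}{5997}$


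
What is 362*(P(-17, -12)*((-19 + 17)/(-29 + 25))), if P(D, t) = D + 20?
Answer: 543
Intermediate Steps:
P(D, t) = 20 + D
362*(P(-17, -12)*((-19 + 17)/(-29 + 25))) = 362*((20 - 17)*((-19 + 17)/(-29 + 25))) = 362*(3*(-2/(-4))) = 362*(3*(-2*(-¼))) = 362*(3*(½)) = 362*(3/2) = 543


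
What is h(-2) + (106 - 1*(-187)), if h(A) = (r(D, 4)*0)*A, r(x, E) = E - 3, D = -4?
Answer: 293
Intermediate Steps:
r(x, E) = -3 + E
h(A) = 0 (h(A) = ((-3 + 4)*0)*A = (1*0)*A = 0*A = 0)
h(-2) + (106 - 1*(-187)) = 0 + (106 - 1*(-187)) = 0 + (106 + 187) = 0 + 293 = 293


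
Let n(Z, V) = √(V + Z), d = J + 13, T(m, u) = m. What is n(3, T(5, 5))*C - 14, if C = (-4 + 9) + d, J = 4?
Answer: -14 + 44*√2 ≈ 48.225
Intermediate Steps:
d = 17 (d = 4 + 13 = 17)
C = 22 (C = (-4 + 9) + 17 = 5 + 17 = 22)
n(3, T(5, 5))*C - 14 = √(5 + 3)*22 - 14 = √8*22 - 14 = (2*√2)*22 - 14 = 44*√2 - 14 = -14 + 44*√2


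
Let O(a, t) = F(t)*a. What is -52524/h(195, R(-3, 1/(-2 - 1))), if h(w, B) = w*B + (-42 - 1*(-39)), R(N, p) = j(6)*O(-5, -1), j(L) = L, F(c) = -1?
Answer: -17508/1949 ≈ -8.9831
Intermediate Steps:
O(a, t) = -a
R(N, p) = 30 (R(N, p) = 6*(-1*(-5)) = 6*5 = 30)
h(w, B) = -3 + B*w (h(w, B) = B*w + (-42 + 39) = B*w - 3 = -3 + B*w)
-52524/h(195, R(-3, 1/(-2 - 1))) = -52524/(-3 + 30*195) = -52524/(-3 + 5850) = -52524/5847 = -52524*1/5847 = -17508/1949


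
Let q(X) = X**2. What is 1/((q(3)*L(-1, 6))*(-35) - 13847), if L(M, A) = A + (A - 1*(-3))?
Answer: -1/18572 ≈ -5.3844e-5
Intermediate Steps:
L(M, A) = 3 + 2*A (L(M, A) = A + (A + 3) = A + (3 + A) = 3 + 2*A)
1/((q(3)*L(-1, 6))*(-35) - 13847) = 1/((3**2*(3 + 2*6))*(-35) - 13847) = 1/((9*(3 + 12))*(-35) - 13847) = 1/((9*15)*(-35) - 13847) = 1/(135*(-35) - 13847) = 1/(-4725 - 13847) = 1/(-18572) = -1/18572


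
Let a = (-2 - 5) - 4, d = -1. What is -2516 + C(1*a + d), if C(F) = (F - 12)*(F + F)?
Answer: -1940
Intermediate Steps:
a = -11 (a = -7 - 4 = -11)
C(F) = 2*F*(-12 + F) (C(F) = (-12 + F)*(2*F) = 2*F*(-12 + F))
-2516 + C(1*a + d) = -2516 + 2*(1*(-11) - 1)*(-12 + (1*(-11) - 1)) = -2516 + 2*(-11 - 1)*(-12 + (-11 - 1)) = -2516 + 2*(-12)*(-12 - 12) = -2516 + 2*(-12)*(-24) = -2516 + 576 = -1940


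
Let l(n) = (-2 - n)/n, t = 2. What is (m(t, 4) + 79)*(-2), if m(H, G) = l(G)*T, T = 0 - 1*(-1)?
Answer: -155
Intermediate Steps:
l(n) = (-2 - n)/n
T = 1 (T = 0 + 1 = 1)
m(H, G) = (-2 - G)/G (m(H, G) = ((-2 - G)/G)*1 = (-2 - G)/G)
(m(t, 4) + 79)*(-2) = ((-2 - 1*4)/4 + 79)*(-2) = ((-2 - 4)/4 + 79)*(-2) = ((¼)*(-6) + 79)*(-2) = (-3/2 + 79)*(-2) = (155/2)*(-2) = -155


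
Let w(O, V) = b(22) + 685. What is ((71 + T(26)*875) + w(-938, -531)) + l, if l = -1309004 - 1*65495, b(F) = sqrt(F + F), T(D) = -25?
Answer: -1395618 + 2*sqrt(11) ≈ -1.3956e+6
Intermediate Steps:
b(F) = sqrt(2)*sqrt(F) (b(F) = sqrt(2*F) = sqrt(2)*sqrt(F))
w(O, V) = 685 + 2*sqrt(11) (w(O, V) = sqrt(2)*sqrt(22) + 685 = 2*sqrt(11) + 685 = 685 + 2*sqrt(11))
l = -1374499 (l = -1309004 - 65495 = -1374499)
((71 + T(26)*875) + w(-938, -531)) + l = ((71 - 25*875) + (685 + 2*sqrt(11))) - 1374499 = ((71 - 21875) + (685 + 2*sqrt(11))) - 1374499 = (-21804 + (685 + 2*sqrt(11))) - 1374499 = (-21119 + 2*sqrt(11)) - 1374499 = -1395618 + 2*sqrt(11)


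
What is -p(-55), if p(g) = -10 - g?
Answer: -45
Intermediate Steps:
-p(-55) = -(-10 - 1*(-55)) = -(-10 + 55) = -1*45 = -45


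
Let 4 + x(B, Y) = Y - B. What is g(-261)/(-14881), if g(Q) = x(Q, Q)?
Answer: 4/14881 ≈ 0.00026880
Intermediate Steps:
x(B, Y) = -4 + Y - B (x(B, Y) = -4 + (Y - B) = -4 + Y - B)
g(Q) = -4 (g(Q) = -4 + Q - Q = -4)
g(-261)/(-14881) = -4/(-14881) = -4*(-1/14881) = 4/14881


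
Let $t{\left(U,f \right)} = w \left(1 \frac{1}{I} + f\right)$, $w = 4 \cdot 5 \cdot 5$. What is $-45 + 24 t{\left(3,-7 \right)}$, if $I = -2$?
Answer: $-18045$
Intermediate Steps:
$w = 100$ ($w = 20 \cdot 5 = 100$)
$t{\left(U,f \right)} = -50 + 100 f$ ($t{\left(U,f \right)} = 100 \left(1 \frac{1}{-2} + f\right) = 100 \left(1 \left(- \frac{1}{2}\right) + f\right) = 100 \left(- \frac{1}{2} + f\right) = -50 + 100 f$)
$-45 + 24 t{\left(3,-7 \right)} = -45 + 24 \left(-50 + 100 \left(-7\right)\right) = -45 + 24 \left(-50 - 700\right) = -45 + 24 \left(-750\right) = -45 - 18000 = -18045$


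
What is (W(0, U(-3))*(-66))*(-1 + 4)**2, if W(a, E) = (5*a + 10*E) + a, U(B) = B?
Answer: 17820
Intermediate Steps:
W(a, E) = 6*a + 10*E
(W(0, U(-3))*(-66))*(-1 + 4)**2 = ((6*0 + 10*(-3))*(-66))*(-1 + 4)**2 = ((0 - 30)*(-66))*3**2 = -30*(-66)*9 = 1980*9 = 17820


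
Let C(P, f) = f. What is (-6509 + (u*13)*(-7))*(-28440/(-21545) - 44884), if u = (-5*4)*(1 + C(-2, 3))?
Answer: -149110989828/4309 ≈ -3.4605e+7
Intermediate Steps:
u = -80 (u = (-5*4)*(1 + 3) = -20*4 = -80)
(-6509 + (u*13)*(-7))*(-28440/(-21545) - 44884) = (-6509 - 80*13*(-7))*(-28440/(-21545) - 44884) = (-6509 - 1040*(-7))*(-28440*(-1/21545) - 44884) = (-6509 + 7280)*(5688/4309 - 44884) = 771*(-193399468/4309) = -149110989828/4309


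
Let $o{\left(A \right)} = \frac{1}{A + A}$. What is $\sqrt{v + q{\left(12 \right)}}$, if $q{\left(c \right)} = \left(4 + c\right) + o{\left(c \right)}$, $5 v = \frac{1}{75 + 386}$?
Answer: $\frac{\sqrt{12273419670}}{27660} \approx 4.0053$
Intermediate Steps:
$o{\left(A \right)} = \frac{1}{2 A}$
$v = \frac{1}{2305}$ ($v = \frac{1}{5 \left(75 + 386\right)} = \frac{1}{5 \cdot 461} = \frac{1}{5} \cdot \frac{1}{461} = \frac{1}{2305} \approx 0.00043384$)
$q{\left(c \right)} = 4 + c + \frac{1}{2 c}$ ($q{\left(c \right)} = \left(4 + c\right) + \frac{1}{2 c} = 4 + c + \frac{1}{2 c}$)
$\sqrt{v + q{\left(12 \right)}} = \sqrt{\frac{1}{2305} + \left(4 + 12 + \frac{1}{2 \cdot 12}\right)} = \sqrt{\frac{1}{2305} + \left(4 + 12 + \frac{1}{2} \cdot \frac{1}{12}\right)} = \sqrt{\frac{1}{2305} + \left(4 + 12 + \frac{1}{24}\right)} = \sqrt{\frac{1}{2305} + \frac{385}{24}} = \sqrt{\frac{887449}{55320}} = \frac{\sqrt{12273419670}}{27660}$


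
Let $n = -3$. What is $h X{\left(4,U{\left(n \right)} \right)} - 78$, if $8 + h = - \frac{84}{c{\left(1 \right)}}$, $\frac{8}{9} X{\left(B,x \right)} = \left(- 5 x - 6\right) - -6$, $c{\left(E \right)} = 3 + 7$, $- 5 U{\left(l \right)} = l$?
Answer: $- \frac{453}{20} \approx -22.65$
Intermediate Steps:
$U{\left(l \right)} = - \frac{l}{5}$
$c{\left(E \right)} = 10$
$X{\left(B,x \right)} = - \frac{45 x}{8}$ ($X{\left(B,x \right)} = \frac{9 \left(\left(- 5 x - 6\right) - -6\right)}{8} = \frac{9 \left(\left(-6 - 5 x\right) + 6\right)}{8} = \frac{9 \left(- 5 x\right)}{8} = - \frac{45 x}{8}$)
$h = - \frac{82}{5}$ ($h = -8 - \frac{84}{10} = -8 - \frac{42}{5} = - \frac{82}{5} \approx -16.4$)
$h X{\left(4,U{\left(n \right)} \right)} - 78 = - \frac{82 \left(- \frac{45 \left(\left(- \frac{1}{5}\right) \left(-3\right)\right)}{8}\right)}{5} - 78 = - \frac{82 \left(\left(- \frac{45}{8}\right) \frac{3}{5}\right)}{5} - 78 = \left(- \frac{82}{5}\right) \left(- \frac{27}{8}\right) - 78 = \frac{1107}{20} - 78 = - \frac{453}{20}$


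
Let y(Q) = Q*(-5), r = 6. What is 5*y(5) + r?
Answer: -119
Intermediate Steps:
y(Q) = -5*Q
5*y(5) + r = 5*(-5*5) + 6 = 5*(-25) + 6 = -125 + 6 = -119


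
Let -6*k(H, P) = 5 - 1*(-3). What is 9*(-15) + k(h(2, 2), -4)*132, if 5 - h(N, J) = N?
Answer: -311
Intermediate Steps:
h(N, J) = 5 - N
k(H, P) = -4/3 (k(H, P) = -(5 - 1*(-3))/6 = -(5 + 3)/6 = -1/6*8 = -4/3)
9*(-15) + k(h(2, 2), -4)*132 = 9*(-15) - 4/3*132 = -135 - 176 = -311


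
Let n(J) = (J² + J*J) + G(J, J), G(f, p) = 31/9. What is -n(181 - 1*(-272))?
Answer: -3693793/9 ≈ -4.1042e+5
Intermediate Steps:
G(f, p) = 31/9 (G(f, p) = 31*(⅑) = 31/9)
n(J) = 31/9 + 2*J² (n(J) = (J² + J*J) + 31/9 = (J² + J²) + 31/9 = 2*J² + 31/9 = 31/9 + 2*J²)
-n(181 - 1*(-272)) = -(31/9 + 2*(181 - 1*(-272))²) = -(31/9 + 2*(181 + 272)²) = -(31/9 + 2*453²) = -(31/9 + 2*205209) = -(31/9 + 410418) = -1*3693793/9 = -3693793/9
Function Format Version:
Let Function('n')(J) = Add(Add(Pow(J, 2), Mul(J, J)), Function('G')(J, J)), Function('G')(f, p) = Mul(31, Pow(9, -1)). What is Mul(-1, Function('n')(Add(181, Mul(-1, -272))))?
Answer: Rational(-3693793, 9) ≈ -4.1042e+5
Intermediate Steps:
Function('G')(f, p) = Rational(31, 9) (Function('G')(f, p) = Mul(31, Rational(1, 9)) = Rational(31, 9))
Function('n')(J) = Add(Rational(31, 9), Mul(2, Pow(J, 2))) (Function('n')(J) = Add(Add(Pow(J, 2), Mul(J, J)), Rational(31, 9)) = Add(Add(Pow(J, 2), Pow(J, 2)), Rational(31, 9)) = Add(Mul(2, Pow(J, 2)), Rational(31, 9)) = Add(Rational(31, 9), Mul(2, Pow(J, 2))))
Mul(-1, Function('n')(Add(181, Mul(-1, -272)))) = Mul(-1, Add(Rational(31, 9), Mul(2, Pow(Add(181, Mul(-1, -272)), 2)))) = Mul(-1, Add(Rational(31, 9), Mul(2, Pow(Add(181, 272), 2)))) = Mul(-1, Add(Rational(31, 9), Mul(2, Pow(453, 2)))) = Mul(-1, Add(Rational(31, 9), Mul(2, 205209))) = Mul(-1, Add(Rational(31, 9), 410418)) = Mul(-1, Rational(3693793, 9)) = Rational(-3693793, 9)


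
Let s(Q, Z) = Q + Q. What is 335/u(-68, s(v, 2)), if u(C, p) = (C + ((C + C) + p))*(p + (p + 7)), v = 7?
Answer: -67/1330 ≈ -0.050376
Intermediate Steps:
s(Q, Z) = 2*Q
u(C, p) = (7 + 2*p)*(p + 3*C) (u(C, p) = (C + (2*C + p))*(p + (7 + p)) = (C + (p + 2*C))*(7 + 2*p) = (p + 3*C)*(7 + 2*p) = (7 + 2*p)*(p + 3*C))
335/u(-68, s(v, 2)) = 335/(2*(2*7)² + 7*(2*7) + 21*(-68) + 6*(-68)*(2*7)) = 335/(2*14² + 7*14 - 1428 + 6*(-68)*14) = 335/(2*196 + 98 - 1428 - 5712) = 335/(392 + 98 - 1428 - 5712) = 335/(-6650) = 335*(-1/6650) = -67/1330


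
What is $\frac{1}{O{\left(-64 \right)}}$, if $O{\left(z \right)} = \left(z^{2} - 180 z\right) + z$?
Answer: $\frac{1}{15552} \approx 6.43 \cdot 10^{-5}$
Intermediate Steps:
$O{\left(z \right)} = z^{2} - 179 z$
$\frac{1}{O{\left(-64 \right)}} = \frac{1}{\left(-64\right) \left(-179 - 64\right)} = \frac{1}{\left(-64\right) \left(-243\right)} = \frac{1}{15552}$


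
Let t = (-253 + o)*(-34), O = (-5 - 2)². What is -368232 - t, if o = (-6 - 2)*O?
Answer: -390162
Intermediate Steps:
O = 49 (O = (-7)² = 49)
o = -392 (o = (-6 - 2)*49 = -8*49 = -392)
t = 21930 (t = (-253 - 392)*(-34) = -645*(-34) = 21930)
-368232 - t = -368232 - 1*21930 = -368232 - 21930 = -390162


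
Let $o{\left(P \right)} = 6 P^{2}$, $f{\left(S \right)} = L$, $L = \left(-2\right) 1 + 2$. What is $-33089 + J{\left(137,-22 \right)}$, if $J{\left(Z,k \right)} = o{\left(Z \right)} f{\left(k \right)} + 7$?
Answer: $-33082$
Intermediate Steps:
$L = 0$ ($L = -2 + 2 = 0$)
$f{\left(S \right)} = 0$
$J{\left(Z,k \right)} = 7$ ($J{\left(Z,k \right)} = 6 Z^{2} \cdot 0 + 7 = 0 + 7 = 7$)
$-33089 + J{\left(137,-22 \right)} = -33089 + 7 = -33082$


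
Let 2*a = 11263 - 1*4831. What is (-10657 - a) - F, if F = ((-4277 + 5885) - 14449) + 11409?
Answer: -12441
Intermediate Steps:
a = 3216 (a = (11263 - 1*4831)/2 = (11263 - 4831)/2 = (½)*6432 = 3216)
F = -1432 (F = (1608 - 14449) + 11409 = -12841 + 11409 = -1432)
(-10657 - a) - F = (-10657 - 1*3216) - 1*(-1432) = (-10657 - 3216) + 1432 = -13873 + 1432 = -12441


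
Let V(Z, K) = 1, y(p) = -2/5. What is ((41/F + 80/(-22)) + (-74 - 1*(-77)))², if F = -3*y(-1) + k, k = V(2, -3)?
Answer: 324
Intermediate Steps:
y(p) = -⅖ (y(p) = -2*⅕ = -⅖)
k = 1
F = 11/5 (F = -3*(-⅖) + 1 = 6/5 + 1 = 11/5 ≈ 2.2000)
((41/F + 80/(-22)) + (-74 - 1*(-77)))² = ((41/(11/5) + 80/(-22)) + (-74 - 1*(-77)))² = ((41*(5/11) + 80*(-1/22)) + (-74 + 77))² = ((205/11 - 40/11) + 3)² = (15 + 3)² = 18² = 324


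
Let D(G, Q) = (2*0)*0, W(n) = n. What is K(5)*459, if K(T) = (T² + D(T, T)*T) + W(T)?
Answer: 13770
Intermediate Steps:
D(G, Q) = 0 (D(G, Q) = 0*0 = 0)
K(T) = T + T² (K(T) = (T² + 0*T) + T = (T² + 0) + T = T² + T = T + T²)
K(5)*459 = (5*(1 + 5))*459 = (5*6)*459 = 30*459 = 13770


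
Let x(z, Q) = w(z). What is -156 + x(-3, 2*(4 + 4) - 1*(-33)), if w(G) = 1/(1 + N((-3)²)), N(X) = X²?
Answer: -12791/82 ≈ -155.99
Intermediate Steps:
w(G) = 1/82 (w(G) = 1/(1 + ((-3)²)²) = 1/(1 + 9²) = 1/(1 + 81) = 1/82)
x(z, Q) = 1/82
-156 + x(-3, 2*(4 + 4) - 1*(-33)) = -156 + 1/82 = -12791/82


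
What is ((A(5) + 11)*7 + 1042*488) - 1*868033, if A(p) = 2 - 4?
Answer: -359474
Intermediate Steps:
A(p) = -2
((A(5) + 11)*7 + 1042*488) - 1*868033 = ((-2 + 11)*7 + 1042*488) - 1*868033 = (9*7 + 508496) - 868033 = (63 + 508496) - 868033 = 508559 - 868033 = -359474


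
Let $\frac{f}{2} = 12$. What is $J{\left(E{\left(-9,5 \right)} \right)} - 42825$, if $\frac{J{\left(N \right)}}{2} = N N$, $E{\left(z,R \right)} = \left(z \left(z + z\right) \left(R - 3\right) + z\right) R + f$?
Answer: $5070777$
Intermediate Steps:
$f = 24$ ($f = 2 \cdot 12 = 24$)
$E{\left(z,R \right)} = 24 + R \left(z + 2 z^{2} \left(-3 + R\right)\right)$ ($E{\left(z,R \right)} = \left(z \left(z + z\right) \left(R - 3\right) + z\right) R + 24 = \left(z 2 z \left(-3 + R\right) + z\right) R + 24 = \left(2 z^{2} \left(-3 + R\right) + z\right) R + 24 = \left(z + 2 z^{2} \left(-3 + R\right)\right) R + 24 = R \left(z + 2 z^{2} \left(-3 + R\right)\right) + 24 = 24 + R \left(z + 2 z^{2} \left(-3 + R\right)\right)$)
$J{\left(N \right)} = 2 N^{2}$ ($J{\left(N \right)} = 2 N N = 2 N^{2}$)
$J{\left(E{\left(-9,5 \right)} \right)} - 42825 = 2 \left(24 + 5 \left(-9\right) - 30 \left(-9\right)^{2} + 2 \cdot 5^{2} \left(-9\right)^{2}\right)^{2} - 42825 = 2 \left(24 - 45 - 30 \cdot 81 + 2 \cdot 25 \cdot 81\right)^{2} - 42825 = 2 \left(24 - 45 - 2430 + 4050\right)^{2} - 42825 = 2 \cdot 1599^{2} - 42825 = 2 \cdot 2556801 - 42825 = 5113602 - 42825 = 5070777$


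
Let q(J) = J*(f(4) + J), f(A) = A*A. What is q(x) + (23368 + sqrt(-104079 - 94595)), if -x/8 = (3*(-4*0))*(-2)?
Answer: 23368 + I*sqrt(198674) ≈ 23368.0 + 445.73*I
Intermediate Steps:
f(A) = A**2
x = 0 (x = -8*3*(-4*0)*(-2) = -8*3*0*(-2) = -0*(-2) = -8*0 = 0)
q(J) = J*(16 + J) (q(J) = J*(4**2 + J) = J*(16 + J))
q(x) + (23368 + sqrt(-104079 - 94595)) = 0*(16 + 0) + (23368 + sqrt(-104079 - 94595)) = 0*16 + (23368 + sqrt(-198674)) = 0 + (23368 + I*sqrt(198674)) = 23368 + I*sqrt(198674)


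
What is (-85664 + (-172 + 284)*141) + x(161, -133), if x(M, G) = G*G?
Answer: -52183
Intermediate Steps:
x(M, G) = G²
(-85664 + (-172 + 284)*141) + x(161, -133) = (-85664 + (-172 + 284)*141) + (-133)² = (-85664 + 112*141) + 17689 = (-85664 + 15792) + 17689 = -69872 + 17689 = -52183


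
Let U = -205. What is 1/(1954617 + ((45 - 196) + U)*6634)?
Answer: -1/407087 ≈ -2.4565e-6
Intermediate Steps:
1/(1954617 + ((45 - 196) + U)*6634) = 1/(1954617 + ((45 - 196) - 205)*6634) = 1/(1954617 + (-151 - 205)*6634) = 1/(1954617 - 356*6634) = 1/(1954617 - 2361704) = 1/(-407087) = -1/407087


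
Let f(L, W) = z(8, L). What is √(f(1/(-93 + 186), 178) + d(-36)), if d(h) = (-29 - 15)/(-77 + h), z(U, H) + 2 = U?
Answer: 19*√226/113 ≈ 2.5277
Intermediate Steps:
z(U, H) = -2 + U
f(L, W) = 6 (f(L, W) = -2 + 8 = 6)
d(h) = -44/(-77 + h)
√(f(1/(-93 + 186), 178) + d(-36)) = √(6 - 44/(-77 - 36)) = √(6 - 44/(-113)) = √(6 - 44*(-1/113)) = √(6 + 44/113) = √(722/113) = 19*√226/113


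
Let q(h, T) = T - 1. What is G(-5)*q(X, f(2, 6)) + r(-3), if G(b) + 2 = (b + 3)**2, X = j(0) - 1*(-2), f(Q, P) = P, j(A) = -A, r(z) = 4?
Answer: 14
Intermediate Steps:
X = 2 (X = -1*0 - 1*(-2) = 0 + 2 = 2)
G(b) = -2 + (3 + b)**2 (G(b) = -2 + (b + 3)**2 = -2 + (3 + b)**2)
q(h, T) = -1 + T
G(-5)*q(X, f(2, 6)) + r(-3) = (-2 + (3 - 5)**2)*(-1 + 6) + 4 = (-2 + (-2)**2)*5 + 4 = (-2 + 4)*5 + 4 = 2*5 + 4 = 10 + 4 = 14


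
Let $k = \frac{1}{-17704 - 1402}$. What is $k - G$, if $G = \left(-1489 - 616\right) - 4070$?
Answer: $\frac{117979549}{19106} \approx 6175.0$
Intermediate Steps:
$G = -6175$ ($G = -2105 - 4070 = -6175$)
$k = - \frac{1}{19106}$ ($k = \frac{1}{-19106} = - \frac{1}{19106} \approx -5.234 \cdot 10^{-5}$)
$k - G = - \frac{1}{19106} - -6175 = - \frac{1}{19106} + 6175 = \frac{117979549}{19106}$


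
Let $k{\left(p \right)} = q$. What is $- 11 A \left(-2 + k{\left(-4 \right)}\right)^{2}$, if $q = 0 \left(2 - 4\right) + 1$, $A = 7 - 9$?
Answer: $22$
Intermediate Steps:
$A = -2$
$q = 1$ ($q = 0 \left(-2\right) + 1 = 0 + 1 = 1$)
$k{\left(p \right)} = 1$
$- 11 A \left(-2 + k{\left(-4 \right)}\right)^{2} = \left(-11\right) \left(-2\right) \left(-2 + 1\right)^{2} = 22 \left(-1\right)^{2} = 22 \cdot 1 = 22$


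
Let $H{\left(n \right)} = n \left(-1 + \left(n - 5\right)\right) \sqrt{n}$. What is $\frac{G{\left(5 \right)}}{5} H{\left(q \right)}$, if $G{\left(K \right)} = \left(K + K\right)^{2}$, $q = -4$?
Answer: $1600 i \approx 1600.0 i$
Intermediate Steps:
$G{\left(K \right)} = 4 K^{2}$ ($G{\left(K \right)} = \left(2 K\right)^{2} = 4 K^{2}$)
$H{\left(n \right)} = n^{\frac{3}{2}} \left(-6 + n\right)$ ($H{\left(n \right)} = n \left(-1 + \left(n - 5\right)\right) \sqrt{n} = n \left(-1 + \left(-5 + n\right)\right) \sqrt{n} = n \left(-6 + n\right) \sqrt{n} = n^{\frac{3}{2}} \left(-6 + n\right)$)
$\frac{G{\left(5 \right)}}{5} H{\left(q \right)} = \frac{4 \cdot 5^{2}}{5} \left(-4\right)^{\frac{3}{2}} \left(-6 - 4\right) = 4 \cdot 25 \cdot \frac{1}{5} - 8 i \left(-10\right) = 100 \cdot \frac{1}{5} \cdot 80 i = 20 \cdot 80 i = 1600 i$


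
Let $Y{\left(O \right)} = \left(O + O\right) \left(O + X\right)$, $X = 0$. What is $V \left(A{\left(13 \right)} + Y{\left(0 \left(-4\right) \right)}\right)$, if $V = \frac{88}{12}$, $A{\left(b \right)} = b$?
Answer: $\frac{286}{3} \approx 95.333$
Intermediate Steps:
$Y{\left(O \right)} = 2 O^{2}$ ($Y{\left(O \right)} = \left(O + O\right) \left(O + 0\right) = 2 O O = 2 O^{2}$)
$V = \frac{22}{3}$ ($V = 88 \cdot \frac{1}{12} = \frac{22}{3} \approx 7.3333$)
$V \left(A{\left(13 \right)} + Y{\left(0 \left(-4\right) \right)}\right) = \frac{22 \left(13 + 2 \left(0 \left(-4\right)\right)^{2}\right)}{3} = \frac{22 \left(13 + 2 \cdot 0^{2}\right)}{3} = \frac{22 \left(13 + 2 \cdot 0\right)}{3} = \frac{22 \left(13 + 0\right)}{3} = \frac{22}{3} \cdot 13 = \frac{286}{3}$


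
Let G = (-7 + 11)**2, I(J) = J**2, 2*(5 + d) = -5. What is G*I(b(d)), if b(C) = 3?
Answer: 144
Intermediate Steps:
d = -15/2 (d = -5 + (1/2)*(-5) = -5 - 5/2 = -15/2 ≈ -7.5000)
G = 16 (G = 4**2 = 16)
G*I(b(d)) = 16*3**2 = 16*9 = 144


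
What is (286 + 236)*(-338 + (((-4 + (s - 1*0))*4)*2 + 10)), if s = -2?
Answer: -196272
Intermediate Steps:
(286 + 236)*(-338 + (((-4 + (s - 1*0))*4)*2 + 10)) = (286 + 236)*(-338 + (((-4 + (-2 - 1*0))*4)*2 + 10)) = 522*(-338 + (((-4 + (-2 + 0))*4)*2 + 10)) = 522*(-338 + (((-4 - 2)*4)*2 + 10)) = 522*(-338 + (-6*4*2 + 10)) = 522*(-338 + (-24*2 + 10)) = 522*(-338 + (-48 + 10)) = 522*(-338 - 38) = 522*(-376) = -196272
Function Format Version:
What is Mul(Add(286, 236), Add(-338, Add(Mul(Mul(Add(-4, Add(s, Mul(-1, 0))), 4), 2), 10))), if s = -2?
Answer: -196272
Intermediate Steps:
Mul(Add(286, 236), Add(-338, Add(Mul(Mul(Add(-4, Add(s, Mul(-1, 0))), 4), 2), 10))) = Mul(Add(286, 236), Add(-338, Add(Mul(Mul(Add(-4, Add(-2, Mul(-1, 0))), 4), 2), 10))) = Mul(522, Add(-338, Add(Mul(Mul(Add(-4, Add(-2, 0)), 4), 2), 10))) = Mul(522, Add(-338, Add(Mul(Mul(Add(-4, -2), 4), 2), 10))) = Mul(522, Add(-338, Add(Mul(Mul(-6, 4), 2), 10))) = Mul(522, Add(-338, Add(Mul(-24, 2), 10))) = Mul(522, Add(-338, Add(-48, 10))) = Mul(522, Add(-338, -38)) = Mul(522, -376) = -196272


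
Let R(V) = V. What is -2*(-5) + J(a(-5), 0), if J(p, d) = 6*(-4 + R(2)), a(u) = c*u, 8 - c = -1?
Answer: -2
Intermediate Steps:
c = 9 (c = 8 - 1*(-1) = 8 + 1 = 9)
a(u) = 9*u
J(p, d) = -12 (J(p, d) = 6*(-4 + 2) = 6*(-2) = -12)
-2*(-5) + J(a(-5), 0) = -2*(-5) - 12 = 10 - 12 = -2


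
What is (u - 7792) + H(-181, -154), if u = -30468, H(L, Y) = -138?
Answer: -38398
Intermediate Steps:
(u - 7792) + H(-181, -154) = (-30468 - 7792) - 138 = -38260 - 138 = -38398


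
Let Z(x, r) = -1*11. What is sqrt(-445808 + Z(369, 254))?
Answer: I*sqrt(445819) ≈ 667.7*I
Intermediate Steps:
Z(x, r) = -11
sqrt(-445808 + Z(369, 254)) = sqrt(-445808 - 11) = sqrt(-445819) = I*sqrt(445819)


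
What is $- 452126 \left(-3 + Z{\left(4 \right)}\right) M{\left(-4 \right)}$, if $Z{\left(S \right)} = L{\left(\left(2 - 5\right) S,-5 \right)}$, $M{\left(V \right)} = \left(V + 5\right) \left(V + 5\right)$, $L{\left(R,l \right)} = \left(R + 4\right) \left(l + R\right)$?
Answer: $-60132758$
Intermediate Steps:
$L{\left(R,l \right)} = \left(4 + R\right) \left(R + l\right)$
$M{\left(V \right)} = \left(5 + V\right)^{2}$ ($M{\left(V \right)} = \left(5 + V\right) \left(5 + V\right) = \left(5 + V\right)^{2}$)
$Z{\left(S \right)} = -20 + 3 S + 9 S^{2}$ ($Z{\left(S \right)} = \left(\left(2 - 5\right) S\right)^{2} + 4 \left(2 - 5\right) S + 4 \left(-5\right) + \left(2 - 5\right) S \left(-5\right) = \left(- 3 S\right)^{2} + 4 \left(- 3 S\right) - 20 + - 3 S \left(-5\right) = 9 S^{2} - 12 S - 20 + 15 S = -20 + 3 S + 9 S^{2}$)
$- 452126 \left(-3 + Z{\left(4 \right)}\right) M{\left(-4 \right)} = - 452126 \left(-3 + \left(-20 + 3 \cdot 4 + 9 \cdot 4^{2}\right)\right) \left(5 - 4\right)^{2} = - 452126 \left(-3 + \left(-20 + 12 + 9 \cdot 16\right)\right) 1^{2} = - 452126 \left(-3 + \left(-20 + 12 + 144\right)\right) 1 = - 452126 \left(-3 + 136\right) 1 = - 452126 \cdot 133 \cdot 1 = \left(-452126\right) 133 = -60132758$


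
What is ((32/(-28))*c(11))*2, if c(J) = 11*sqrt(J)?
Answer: -176*sqrt(11)/7 ≈ -83.389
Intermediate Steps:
((32/(-28))*c(11))*2 = ((32/(-28))*(11*sqrt(11)))*2 = ((32*(-1/28))*(11*sqrt(11)))*2 = -88*sqrt(11)/7*2 = -176*sqrt(11)/7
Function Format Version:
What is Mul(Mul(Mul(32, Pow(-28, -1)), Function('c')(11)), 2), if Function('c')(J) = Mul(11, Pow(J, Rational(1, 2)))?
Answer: Mul(Rational(-176, 7), Pow(11, Rational(1, 2))) ≈ -83.389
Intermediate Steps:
Mul(Mul(Mul(32, Pow(-28, -1)), Function('c')(11)), 2) = Mul(Mul(Mul(32, Pow(-28, -1)), Mul(11, Pow(11, Rational(1, 2)))), 2) = Mul(Mul(Mul(32, Rational(-1, 28)), Mul(11, Pow(11, Rational(1, 2)))), 2) = Mul(Mul(Rational(-8, 7), Mul(11, Pow(11, Rational(1, 2)))), 2) = Mul(Mul(Rational(-88, 7), Pow(11, Rational(1, 2))), 2) = Mul(Rational(-176, 7), Pow(11, Rational(1, 2)))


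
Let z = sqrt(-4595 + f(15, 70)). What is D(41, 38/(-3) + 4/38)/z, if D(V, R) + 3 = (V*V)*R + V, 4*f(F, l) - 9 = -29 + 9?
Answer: 2402860*I*sqrt(18391)/1048287 ≈ 310.85*I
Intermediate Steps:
f(F, l) = -11/4 (f(F, l) = 9/4 + (-29 + 9)/4 = 9/4 + (1/4)*(-20) = 9/4 - 5 = -11/4)
D(V, R) = -3 + V + R*V**2 (D(V, R) = -3 + ((V*V)*R + V) = -3 + (V**2*R + V) = -3 + (R*V**2 + V) = -3 + (V + R*V**2) = -3 + V + R*V**2)
z = I*sqrt(18391)/2 (z = sqrt(-4595 - 11/4) = sqrt(-18391/4) = I*sqrt(18391)/2 ≈ 67.807*I)
D(41, 38/(-3) + 4/38)/z = (-3 + 41 + (38/(-3) + 4/38)*41**2)/((I*sqrt(18391)/2)) = (-3 + 41 + (38*(-1/3) + 4*(1/38))*1681)*(-2*I*sqrt(18391)/18391) = (-3 + 41 + (-38/3 + 2/19)*1681)*(-2*I*sqrt(18391)/18391) = (-3 + 41 - 716/57*1681)*(-2*I*sqrt(18391)/18391) = (-3 + 41 - 1203596/57)*(-2*I*sqrt(18391)/18391) = -(-2402860)*I*sqrt(18391)/1048287 = 2402860*I*sqrt(18391)/1048287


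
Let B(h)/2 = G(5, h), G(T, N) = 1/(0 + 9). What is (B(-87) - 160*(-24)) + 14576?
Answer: 165746/9 ≈ 18416.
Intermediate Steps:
G(T, N) = ⅑ (G(T, N) = 1/9 = ⅑)
B(h) = 2/9 (B(h) = 2*(⅑) = 2/9)
(B(-87) - 160*(-24)) + 14576 = (2/9 - 160*(-24)) + 14576 = (2/9 + 3840) + 14576 = 34562/9 + 14576 = 165746/9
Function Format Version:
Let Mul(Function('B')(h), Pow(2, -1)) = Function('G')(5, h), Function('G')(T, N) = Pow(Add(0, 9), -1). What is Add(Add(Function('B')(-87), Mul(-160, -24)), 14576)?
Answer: Rational(165746, 9) ≈ 18416.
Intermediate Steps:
Function('G')(T, N) = Rational(1, 9) (Function('G')(T, N) = Pow(9, -1) = Rational(1, 9))
Function('B')(h) = Rational(2, 9) (Function('B')(h) = Mul(2, Rational(1, 9)) = Rational(2, 9))
Add(Add(Function('B')(-87), Mul(-160, -24)), 14576) = Add(Add(Rational(2, 9), Mul(-160, -24)), 14576) = Add(Add(Rational(2, 9), 3840), 14576) = Add(Rational(34562, 9), 14576) = Rational(165746, 9)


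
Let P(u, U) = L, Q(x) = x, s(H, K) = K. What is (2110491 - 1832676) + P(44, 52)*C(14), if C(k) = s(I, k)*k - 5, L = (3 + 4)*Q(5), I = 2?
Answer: 284500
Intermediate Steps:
L = 35 (L = (3 + 4)*5 = 7*5 = 35)
P(u, U) = 35
C(k) = -5 + k**2 (C(k) = k*k - 5 = k**2 - 5 = -5 + k**2)
(2110491 - 1832676) + P(44, 52)*C(14) = (2110491 - 1832676) + 35*(-5 + 14**2) = 277815 + 35*(-5 + 196) = 277815 + 35*191 = 277815 + 6685 = 284500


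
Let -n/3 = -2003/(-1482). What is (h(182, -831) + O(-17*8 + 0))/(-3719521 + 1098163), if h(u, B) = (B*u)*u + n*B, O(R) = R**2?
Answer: 13587064219/1294950852 ≈ 10.492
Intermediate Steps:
n = -2003/494 (n = -(-6009)/(-1482) = -(-6009)*(-1)/1482 = -3*2003/1482 = -2003/494 ≈ -4.0547)
h(u, B) = -2003*B/494 + B*u**2 (h(u, B) = (B*u)*u - 2003*B/494 = B*u**2 - 2003*B/494 = -2003*B/494 + B*u**2)
(h(182, -831) + O(-17*8 + 0))/(-3719521 + 1098163) = ((1/494)*(-831)*(-2003 + 494*182**2) + (-17*8 + 0)**2)/(-3719521 + 1098163) = ((1/494)*(-831)*(-2003 + 494*33124) + (-136 + 0)**2)/(-2621358) = ((1/494)*(-831)*(-2003 + 16363256) + (-136)**2)*(-1/2621358) = ((1/494)*(-831)*16361253 + 18496)*(-1/2621358) = (-13596201243/494 + 18496)*(-1/2621358) = -13587064219/494*(-1/2621358) = 13587064219/1294950852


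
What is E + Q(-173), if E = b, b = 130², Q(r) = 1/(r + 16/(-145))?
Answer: 424206755/25101 ≈ 16900.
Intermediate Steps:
Q(r) = 1/(-16/145 + r) (Q(r) = 1/(r + 16*(-1/145)) = 1/(r - 16/145) = 1/(-16/145 + r))
b = 16900
E = 16900
E + Q(-173) = 16900 + 145/(-16 + 145*(-173)) = 16900 + 145/(-16 - 25085) = 16900 + 145/(-25101) = 16900 + 145*(-1/25101) = 16900 - 145/25101 = 424206755/25101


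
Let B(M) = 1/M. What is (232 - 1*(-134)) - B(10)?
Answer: 3659/10 ≈ 365.90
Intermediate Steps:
(232 - 1*(-134)) - B(10) = (232 - 1*(-134)) - 1/10 = (232 + 134) - 1*⅒ = 366 - ⅒ = 3659/10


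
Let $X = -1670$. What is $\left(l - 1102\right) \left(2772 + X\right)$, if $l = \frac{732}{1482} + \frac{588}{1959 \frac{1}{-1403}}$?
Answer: $- \frac{14243933016}{8489} \approx -1.6779 \cdot 10^{6}$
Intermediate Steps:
$l = - \frac{67842370}{161291}$ ($l = 732 \cdot \frac{1}{1482} + \frac{588}{1959 \left(- \frac{1}{1403}\right)} = \frac{122}{247} + \frac{588}{- \frac{1959}{1403}} = \frac{122}{247} + 588 \left(- \frac{1403}{1959}\right) = \frac{122}{247} - \frac{274988}{653} = - \frac{67842370}{161291} \approx -420.62$)
$\left(l - 1102\right) \left(2772 + X\right) = \left(- \frac{67842370}{161291} - 1102\right) \left(2772 - 1670\right) = \left(- \frac{245585052}{161291}\right) 1102 = - \frac{14243933016}{8489}$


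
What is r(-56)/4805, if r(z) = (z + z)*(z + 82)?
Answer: -2912/4805 ≈ -0.60604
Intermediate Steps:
r(z) = 2*z*(82 + z) (r(z) = (2*z)*(82 + z) = 2*z*(82 + z))
r(-56)/4805 = (2*(-56)*(82 - 56))/4805 = (2*(-56)*26)*(1/4805) = -2912*1/4805 = -2912/4805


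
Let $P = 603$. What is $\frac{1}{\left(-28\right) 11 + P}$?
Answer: $\frac{1}{295} \approx 0.0033898$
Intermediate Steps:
$\frac{1}{\left(-28\right) 11 + P} = \frac{1}{\left(-28\right) 11 + 603} = \frac{1}{-308 + 603} = \frac{1}{295}$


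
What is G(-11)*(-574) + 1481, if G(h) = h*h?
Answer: -67973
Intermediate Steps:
G(h) = h**2
G(-11)*(-574) + 1481 = (-11)**2*(-574) + 1481 = 121*(-574) + 1481 = -69454 + 1481 = -67973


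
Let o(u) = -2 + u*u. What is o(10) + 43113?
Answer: 43211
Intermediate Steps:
o(u) = -2 + u²
o(10) + 43113 = (-2 + 10²) + 43113 = (-2 + 100) + 43113 = 98 + 43113 = 43211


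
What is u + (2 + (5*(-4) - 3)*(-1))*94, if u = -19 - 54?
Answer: 2277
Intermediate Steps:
u = -73
u + (2 + (5*(-4) - 3)*(-1))*94 = -73 + (2 + (5*(-4) - 3)*(-1))*94 = -73 + (2 + (-20 - 3)*(-1))*94 = -73 + (2 - 23*(-1))*94 = -73 + (2 + 23)*94 = -73 + 25*94 = -73 + 2350 = 2277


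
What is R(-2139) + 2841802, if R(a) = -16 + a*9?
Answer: 2822535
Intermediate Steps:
R(a) = -16 + 9*a
R(-2139) + 2841802 = (-16 + 9*(-2139)) + 2841802 = (-16 - 19251) + 2841802 = -19267 + 2841802 = 2822535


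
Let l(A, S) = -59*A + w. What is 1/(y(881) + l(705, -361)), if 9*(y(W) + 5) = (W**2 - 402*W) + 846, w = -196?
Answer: 9/46681 ≈ 0.00019280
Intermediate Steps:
y(W) = 89 - 134*W/3 + W**2/9 (y(W) = -5 + ((W**2 - 402*W) + 846)/9 = -5 + (846 + W**2 - 402*W)/9 = -5 + (94 - 134*W/3 + W**2/9) = 89 - 134*W/3 + W**2/9)
l(A, S) = -196 - 59*A (l(A, S) = -59*A - 196 = -196 - 59*A)
1/(y(881) + l(705, -361)) = 1/((89 - 134/3*881 + (1/9)*881**2) + (-196 - 59*705)) = 1/((89 - 118054/3 + (1/9)*776161) + (-196 - 41595)) = 1/((89 - 118054/3 + 776161/9) - 41791) = 1/(422800/9 - 41791) = 1/(46681/9) = 9/46681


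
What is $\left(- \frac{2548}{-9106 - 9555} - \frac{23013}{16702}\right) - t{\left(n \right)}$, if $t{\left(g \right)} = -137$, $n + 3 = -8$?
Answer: $\frac{42312726117}{311676022} \approx 135.76$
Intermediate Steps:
$n = -11$ ($n = -3 - 8 = -11$)
$\left(- \frac{2548}{-9106 - 9555} - \frac{23013}{16702}\right) - t{\left(n \right)} = \left(- \frac{2548}{-9106 - 9555} - \frac{23013}{16702}\right) - -137 = \left(- \frac{2548}{-18661} - \frac{23013}{16702}\right) + 137 = \left(\left(-2548\right) \left(- \frac{1}{18661}\right) - \frac{23013}{16702}\right) + 137 = \left(\frac{2548}{18661} - \frac{23013}{16702}\right) + 137 = - \frac{386888897}{311676022} + 137 = \frac{42312726117}{311676022}$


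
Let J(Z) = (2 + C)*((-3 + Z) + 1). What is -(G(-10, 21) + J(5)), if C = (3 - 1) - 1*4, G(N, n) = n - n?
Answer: 0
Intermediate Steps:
G(N, n) = 0
C = -2 (C = 2 - 4 = -2)
J(Z) = 0 (J(Z) = (2 - 2)*((-3 + Z) + 1) = 0*(-2 + Z) = 0)
-(G(-10, 21) + J(5)) = -(0 + 0) = -1*0 = 0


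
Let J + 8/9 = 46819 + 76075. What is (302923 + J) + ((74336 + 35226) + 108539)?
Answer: 5795254/9 ≈ 6.4392e+5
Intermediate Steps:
J = 1106038/9 (J = -8/9 + (46819 + 76075) = -8/9 + 122894 = 1106038/9 ≈ 1.2289e+5)
(302923 + J) + ((74336 + 35226) + 108539) = (302923 + 1106038/9) + ((74336 + 35226) + 108539) = 3832345/9 + (109562 + 108539) = 3832345/9 + 218101 = 5795254/9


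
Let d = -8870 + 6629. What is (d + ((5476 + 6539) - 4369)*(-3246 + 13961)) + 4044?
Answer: 81928693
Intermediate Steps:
d = -2241
(d + ((5476 + 6539) - 4369)*(-3246 + 13961)) + 4044 = (-2241 + ((5476 + 6539) - 4369)*(-3246 + 13961)) + 4044 = (-2241 + (12015 - 4369)*10715) + 4044 = (-2241 + 7646*10715) + 4044 = (-2241 + 81926890) + 4044 = 81924649 + 4044 = 81928693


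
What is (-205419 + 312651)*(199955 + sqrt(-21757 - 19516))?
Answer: 21441574560 + 107232*I*sqrt(41273) ≈ 2.1442e+10 + 2.1785e+7*I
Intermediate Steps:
(-205419 + 312651)*(199955 + sqrt(-21757 - 19516)) = 107232*(199955 + sqrt(-41273)) = 107232*(199955 + I*sqrt(41273)) = 21441574560 + 107232*I*sqrt(41273)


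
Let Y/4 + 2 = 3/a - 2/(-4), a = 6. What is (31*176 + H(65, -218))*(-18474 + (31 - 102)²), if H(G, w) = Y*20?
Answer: -72215808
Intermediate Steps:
Y = -4 (Y = -8 + 4*(3/6 - 2/(-4)) = -8 + 4*(3*(⅙) - 2*(-¼)) = -8 + 4*(½ + ½) = -8 + 4*1 = -8 + 4 = -4)
H(G, w) = -80 (H(G, w) = -4*20 = -80)
(31*176 + H(65, -218))*(-18474 + (31 - 102)²) = (31*176 - 80)*(-18474 + (31 - 102)²) = (5456 - 80)*(-18474 + (-71)²) = 5376*(-18474 + 5041) = 5376*(-13433) = -72215808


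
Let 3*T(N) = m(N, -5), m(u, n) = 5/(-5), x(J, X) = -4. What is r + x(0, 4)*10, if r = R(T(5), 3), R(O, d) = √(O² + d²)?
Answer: -40 + √82/3 ≈ -36.982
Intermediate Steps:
m(u, n) = -1 (m(u, n) = 5*(-⅕) = -1)
T(N) = -⅓ (T(N) = (⅓)*(-1) = -⅓)
r = √82/3 (r = √((-⅓)² + 3²) = √(⅑ + 9) = √(82/9) = √82/3 ≈ 3.0185)
r + x(0, 4)*10 = √82/3 - 4*10 = √82/3 - 40 = -40 + √82/3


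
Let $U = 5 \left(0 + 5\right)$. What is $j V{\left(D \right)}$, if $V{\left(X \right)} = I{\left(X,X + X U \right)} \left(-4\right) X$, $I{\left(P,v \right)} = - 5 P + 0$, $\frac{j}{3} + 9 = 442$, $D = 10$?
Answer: $2598000$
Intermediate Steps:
$j = 1299$ ($j = -27 + 3 \cdot 442 = -27 + 1326 = 1299$)
$U = 25$ ($U = 5 \cdot 5 = 25$)
$I{\left(P,v \right)} = - 5 P$
$V{\left(X \right)} = 20 X^{2}$ ($V{\left(X \right)} = - 5 X \left(-4\right) X = 20 X X = 20 X^{2}$)
$j V{\left(D \right)} = 1299 \cdot 20 \cdot 10^{2} = 1299 \cdot 20 \cdot 100 = 1299 \cdot 2000 = 2598000$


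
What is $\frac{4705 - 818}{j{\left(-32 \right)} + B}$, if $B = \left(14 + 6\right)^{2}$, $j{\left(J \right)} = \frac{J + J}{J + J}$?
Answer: $\frac{3887}{401} \approx 9.6933$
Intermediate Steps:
$j{\left(J \right)} = 1$ ($j{\left(J \right)} = \frac{2 J}{2 J} = 2 J \frac{1}{2 J} = 1$)
$B = 400$ ($B = 20^{2} = 400$)
$\frac{4705 - 818}{j{\left(-32 \right)} + B} = \frac{4705 - 818}{1 + 400} = \frac{3887}{401}$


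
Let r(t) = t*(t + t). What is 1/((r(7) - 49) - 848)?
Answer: -1/799 ≈ -0.0012516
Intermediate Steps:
r(t) = 2*t**2 (r(t) = t*(2*t) = 2*t**2)
1/((r(7) - 49) - 848) = 1/((2*7**2 - 49) - 848) = 1/((2*49 - 49) - 848) = 1/((98 - 49) - 848) = 1/(49 - 848) = 1/(-799) = -1/799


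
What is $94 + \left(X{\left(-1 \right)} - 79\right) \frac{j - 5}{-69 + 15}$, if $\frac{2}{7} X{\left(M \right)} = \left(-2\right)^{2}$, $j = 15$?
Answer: $\frac{2863}{27} \approx 106.04$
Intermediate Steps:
$X{\left(M \right)} = 14$ ($X{\left(M \right)} = \frac{7 \left(-2\right)^{2}}{2} = \frac{7}{2} \cdot 4 = 14$)
$94 + \left(X{\left(-1 \right)} - 79\right) \frac{j - 5}{-69 + 15} = 94 + \left(14 - 79\right) \frac{15 - 5}{-69 + 15} = 94 + \left(14 - 79\right) \frac{10}{-54} = 94 - 65 \cdot 10 \left(- \frac{1}{54}\right) = 94 - - \frac{325}{27} = 94 + \frac{325}{27} = \frac{2863}{27}$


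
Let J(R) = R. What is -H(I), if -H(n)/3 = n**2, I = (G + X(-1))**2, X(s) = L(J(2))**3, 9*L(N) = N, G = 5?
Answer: 178073251559281/94143178827 ≈ 1891.5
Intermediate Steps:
L(N) = N/9
X(s) = 8/729 (X(s) = ((1/9)*2)**3 = (2/9)**3 = 8/729)
I = 13344409/531441 (I = (5 + 8/729)**2 = (3653/729)**2 = 13344409/531441 ≈ 25.110)
H(n) = -3*n**2
-H(I) = -(-3)*(13344409/531441)**2 = -(-3)*178073251559281/282429536481 = -1*(-178073251559281/94143178827) = 178073251559281/94143178827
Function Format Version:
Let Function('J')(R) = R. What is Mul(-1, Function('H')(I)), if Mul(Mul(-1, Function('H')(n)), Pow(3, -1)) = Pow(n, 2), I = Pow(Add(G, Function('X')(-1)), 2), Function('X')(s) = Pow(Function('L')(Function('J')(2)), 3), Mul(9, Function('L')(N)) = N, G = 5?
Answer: Rational(178073251559281, 94143178827) ≈ 1891.5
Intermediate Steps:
Function('L')(N) = Mul(Rational(1, 9), N)
Function('X')(s) = Rational(8, 729) (Function('X')(s) = Pow(Mul(Rational(1, 9), 2), 3) = Pow(Rational(2, 9), 3) = Rational(8, 729))
I = Rational(13344409, 531441) (I = Pow(Add(5, Rational(8, 729)), 2) = Pow(Rational(3653, 729), 2) = Rational(13344409, 531441) ≈ 25.110)
Function('H')(n) = Mul(-3, Pow(n, 2))
Mul(-1, Function('H')(I)) = Mul(-1, Mul(-3, Pow(Rational(13344409, 531441), 2))) = Mul(-1, Mul(-3, Rational(178073251559281, 282429536481))) = Mul(-1, Rational(-178073251559281, 94143178827)) = Rational(178073251559281, 94143178827)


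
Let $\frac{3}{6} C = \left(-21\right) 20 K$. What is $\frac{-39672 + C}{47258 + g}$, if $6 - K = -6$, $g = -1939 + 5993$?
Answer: $- \frac{2073}{2138} \approx -0.9696$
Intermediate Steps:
$g = 4054$
$K = 12$ ($K = 6 - -6 = 6 + 6 = 12$)
$C = -10080$ ($C = 2 \left(-21\right) 20 \cdot 12 = 2 \left(\left(-420\right) 12\right) = 2 \left(-5040\right) = -10080$)
$\frac{-39672 + C}{47258 + g} = \frac{-39672 - 10080}{47258 + 4054} = - \frac{49752}{51312} = \left(-49752\right) \frac{1}{51312} = - \frac{2073}{2138}$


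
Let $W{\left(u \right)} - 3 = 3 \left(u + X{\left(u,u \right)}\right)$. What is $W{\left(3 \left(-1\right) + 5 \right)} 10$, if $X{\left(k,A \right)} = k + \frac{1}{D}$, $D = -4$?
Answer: $\frac{285}{2} \approx 142.5$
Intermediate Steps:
$X{\left(k,A \right)} = - \frac{1}{4} + k$ ($X{\left(k,A \right)} = k + \frac{1}{-4} = k - \frac{1}{4} = - \frac{1}{4} + k$)
$W{\left(u \right)} = \frac{9}{4} + 6 u$ ($W{\left(u \right)} = 3 + 3 \left(u + \left(- \frac{1}{4} + u\right)\right) = 3 + 3 \left(- \frac{1}{4} + 2 u\right) = 3 + \left(- \frac{3}{4} + 6 u\right) = \frac{9}{4} + 6 u$)
$W{\left(3 \left(-1\right) + 5 \right)} 10 = \left(\frac{9}{4} + 6 \left(3 \left(-1\right) + 5\right)\right) 10 = \left(\frac{9}{4} + 6 \left(-3 + 5\right)\right) 10 = \left(\frac{9}{4} + 6 \cdot 2\right) 10 = \left(\frac{9}{4} + 12\right) 10 = \frac{57}{4} \cdot 10 = \frac{285}{2}$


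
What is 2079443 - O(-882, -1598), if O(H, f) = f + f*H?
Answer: 671605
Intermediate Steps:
O(H, f) = f + H*f
2079443 - O(-882, -1598) = 2079443 - (-1598)*(1 - 882) = 2079443 - (-1598)*(-881) = 2079443 - 1*1407838 = 2079443 - 1407838 = 671605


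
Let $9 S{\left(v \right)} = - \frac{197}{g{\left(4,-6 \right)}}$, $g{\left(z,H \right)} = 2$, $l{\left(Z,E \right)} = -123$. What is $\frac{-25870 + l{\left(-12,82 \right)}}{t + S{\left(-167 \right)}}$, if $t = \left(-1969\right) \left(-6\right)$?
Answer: $- \frac{467874}{212455} \approx -2.2022$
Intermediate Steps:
$S{\left(v \right)} = - \frac{197}{18}$ ($S{\left(v \right)} = \frac{\left(-197\right) \frac{1}{2}}{9} = \frac{1}{9} \left(- \frac{197}{2}\right) = - \frac{197}{18}$)
$t = 11814$
$\frac{-25870 + l{\left(-12,82 \right)}}{t + S{\left(-167 \right)}} = \frac{-25870 - 123}{11814 - \frac{197}{18}} = - \frac{25993}{\frac{212455}{18}} = \left(-25993\right) \frac{18}{212455} = - \frac{467874}{212455}$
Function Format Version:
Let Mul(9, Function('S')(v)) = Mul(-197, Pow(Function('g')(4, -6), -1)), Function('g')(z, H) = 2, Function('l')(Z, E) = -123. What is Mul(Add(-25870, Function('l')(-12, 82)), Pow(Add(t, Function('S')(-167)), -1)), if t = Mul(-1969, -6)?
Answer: Rational(-467874, 212455) ≈ -2.2022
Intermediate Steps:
Function('S')(v) = Rational(-197, 18) (Function('S')(v) = Mul(Rational(1, 9), Mul(-197, Pow(2, -1))) = Mul(Rational(1, 9), Mul(-197, Rational(1, 2))) = Mul(Rational(1, 9), Rational(-197, 2)) = Rational(-197, 18))
t = 11814
Mul(Add(-25870, Function('l')(-12, 82)), Pow(Add(t, Function('S')(-167)), -1)) = Mul(Add(-25870, -123), Pow(Add(11814, Rational(-197, 18)), -1)) = Mul(-25993, Pow(Rational(212455, 18), -1)) = Mul(-25993, Rational(18, 212455)) = Rational(-467874, 212455)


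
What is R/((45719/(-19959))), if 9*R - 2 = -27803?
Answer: 61653351/45719 ≈ 1348.5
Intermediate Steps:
R = -3089 (R = 2/9 + (⅑)*(-27803) = 2/9 - 27803/9 = -3089)
R/((45719/(-19959))) = -3089/(45719/(-19959)) = -3089/(45719*(-1/19959)) = -3089/(-45719/19959) = -3089*(-19959/45719) = 61653351/45719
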